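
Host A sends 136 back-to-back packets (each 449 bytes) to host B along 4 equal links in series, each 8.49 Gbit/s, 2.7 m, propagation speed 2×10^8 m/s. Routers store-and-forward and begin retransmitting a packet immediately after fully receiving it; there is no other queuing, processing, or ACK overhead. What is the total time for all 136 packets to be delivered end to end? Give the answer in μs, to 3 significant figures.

Per-hop transmission t_tx = L/R = 3592/8490000000 = 0.423086 μs.
Per-hop propagation t_prop = 2.7/200000000 = 0.0135 μs.
Pipeline fill: first packet needs 4·t_tx to clear all hops; remaining 135 packets each add one t_tx.
Total = (4+136-1)·t_tx + 4·t_prop = 139·0.423086 + 4·0.0135 = 58.9 μs.

58.9 μs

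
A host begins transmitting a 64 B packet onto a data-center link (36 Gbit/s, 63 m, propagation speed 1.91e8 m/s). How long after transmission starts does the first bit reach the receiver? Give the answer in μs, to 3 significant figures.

0.330 μs

First bit experiences only propagation delay: d/s = 63/191000000 = 0.330 μs.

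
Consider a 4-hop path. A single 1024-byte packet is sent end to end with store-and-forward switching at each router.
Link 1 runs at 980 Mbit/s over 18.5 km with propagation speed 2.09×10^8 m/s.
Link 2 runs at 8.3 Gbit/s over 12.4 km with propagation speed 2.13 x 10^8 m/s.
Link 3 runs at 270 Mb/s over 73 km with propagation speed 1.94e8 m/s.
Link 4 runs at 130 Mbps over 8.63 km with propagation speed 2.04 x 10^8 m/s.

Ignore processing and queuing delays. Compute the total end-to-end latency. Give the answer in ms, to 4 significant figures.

0.6680 ms

L = 1024 × 8 = 8192 bits.
Transmission delays (L/R per hop): 0.00835918, 0.000986988, 0.0303407, 0.0630154 ms; sum = 0.102702 ms.
Propagation delays (d/s per hop): 0.0885167, 0.058216, 0.376289, 0.0423039 ms; sum = 0.565325 ms.
End-to-end = 0.6680 ms.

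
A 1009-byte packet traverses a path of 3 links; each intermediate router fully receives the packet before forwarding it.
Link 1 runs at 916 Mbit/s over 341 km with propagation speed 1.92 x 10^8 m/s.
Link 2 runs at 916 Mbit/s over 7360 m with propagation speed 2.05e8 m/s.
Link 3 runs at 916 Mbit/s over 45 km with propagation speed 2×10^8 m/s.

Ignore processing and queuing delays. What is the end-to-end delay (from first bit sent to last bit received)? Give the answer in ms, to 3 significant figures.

L = 1009 × 8 = 8072 bits.
Transmission delay per hop = L/R = 8072/916000000 = 0.00881223 ms; 3 hops → 0.0264367 ms.
Propagation delays (d/s per hop): 1.77604, 0.0359024, 0.225 ms; sum = 2.03694 ms.
End-to-end = 2.06 ms.

2.06 ms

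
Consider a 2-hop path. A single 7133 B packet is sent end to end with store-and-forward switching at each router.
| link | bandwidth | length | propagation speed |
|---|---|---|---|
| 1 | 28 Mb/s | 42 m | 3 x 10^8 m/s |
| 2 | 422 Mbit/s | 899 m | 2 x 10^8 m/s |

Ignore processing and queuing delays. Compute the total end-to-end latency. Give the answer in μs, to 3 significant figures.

L = 7133 × 8 = 57064 bits.
Transmission delays (L/R per hop): 2038, 135.223 μs; sum = 2173.22 μs.
Propagation delays (d/s per hop): 0.14, 4.495 μs; sum = 4.635 μs.
End-to-end = 2180 μs.

2180 μs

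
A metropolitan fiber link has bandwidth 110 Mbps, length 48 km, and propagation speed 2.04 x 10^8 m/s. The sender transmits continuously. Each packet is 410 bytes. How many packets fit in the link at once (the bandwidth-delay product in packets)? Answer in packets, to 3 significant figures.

Propagation delay = 48000 / 204000000 = 0.000235294 s.
BDP = R × t_prop = 110000000 × 0.000235294 = 25882.4 bits.
In packets of 3280 bits: 7.89 packets.

7.89 packets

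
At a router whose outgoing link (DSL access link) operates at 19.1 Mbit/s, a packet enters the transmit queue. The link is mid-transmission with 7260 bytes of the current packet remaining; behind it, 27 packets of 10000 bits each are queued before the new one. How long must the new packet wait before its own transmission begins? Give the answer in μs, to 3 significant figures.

Each queued packet: L/R = 10000/19100000 = 523.56 μs.
27 queued → 14136.1 μs.
Plus remaining 58080 bits of current packet: 3040.84 μs.
Queuing delay = 17200 μs.

17200 μs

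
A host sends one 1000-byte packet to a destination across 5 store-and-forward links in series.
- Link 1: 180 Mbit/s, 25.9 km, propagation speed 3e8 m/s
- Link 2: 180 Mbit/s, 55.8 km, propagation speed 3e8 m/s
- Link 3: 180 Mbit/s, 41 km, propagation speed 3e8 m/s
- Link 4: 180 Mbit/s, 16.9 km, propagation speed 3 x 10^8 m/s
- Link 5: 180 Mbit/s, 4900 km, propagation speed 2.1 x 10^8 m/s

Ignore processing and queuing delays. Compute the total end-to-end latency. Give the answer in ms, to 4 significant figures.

L = 1000 × 8 = 8000 bits.
Transmission delay per hop = L/R = 8000/180000000 = 0.0444444 ms; 5 hops → 0.222222 ms.
Propagation delays (d/s per hop): 0.0863333, 0.186, 0.136667, 0.0563333, 23.3333 ms; sum = 23.7987 ms.
End-to-end = 24.02 ms.

24.02 ms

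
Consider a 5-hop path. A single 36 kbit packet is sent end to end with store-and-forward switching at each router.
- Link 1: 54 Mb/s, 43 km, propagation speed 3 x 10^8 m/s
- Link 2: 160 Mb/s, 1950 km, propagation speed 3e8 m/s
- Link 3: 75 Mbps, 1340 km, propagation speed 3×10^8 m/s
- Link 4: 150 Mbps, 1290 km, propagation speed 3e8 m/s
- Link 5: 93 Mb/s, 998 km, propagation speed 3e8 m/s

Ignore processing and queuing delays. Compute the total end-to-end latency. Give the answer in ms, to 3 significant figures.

20.7 ms

L = 36000 bits.
Transmission delays (L/R per hop): 0.666667, 0.225, 0.48, 0.24, 0.387097 ms; sum = 1.99876 ms.
Propagation delays (d/s per hop): 0.143333, 6.5, 4.46667, 4.3, 3.32667 ms; sum = 18.7367 ms.
End-to-end = 20.7 ms.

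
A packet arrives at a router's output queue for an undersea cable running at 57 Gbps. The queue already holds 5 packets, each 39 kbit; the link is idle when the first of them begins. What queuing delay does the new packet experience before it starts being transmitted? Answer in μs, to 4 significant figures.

Each queued packet: L/R = 39000/57000000000 = 0.684211 μs.
5 queued → 3.42105 μs.
Queuing delay = 3.421 μs.

3.421 μs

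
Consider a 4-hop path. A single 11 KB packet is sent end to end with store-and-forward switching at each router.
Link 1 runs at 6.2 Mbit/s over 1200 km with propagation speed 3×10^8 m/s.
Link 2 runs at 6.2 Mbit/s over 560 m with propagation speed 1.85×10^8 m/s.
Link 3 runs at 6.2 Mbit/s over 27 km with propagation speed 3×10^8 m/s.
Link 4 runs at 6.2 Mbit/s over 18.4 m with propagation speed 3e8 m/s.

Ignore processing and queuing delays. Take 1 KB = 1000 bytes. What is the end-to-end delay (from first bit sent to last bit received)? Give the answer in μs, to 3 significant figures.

L = 88000 bits.
Transmission delay per hop = L/R = 88000/6200000 = 14193.5 μs; 4 hops → 56774.2 μs.
Propagation delays (d/s per hop): 4000, 3.02703, 90, 0.0613333 μs; sum = 4093.09 μs.
End-to-end = 60900 μs.

60900 μs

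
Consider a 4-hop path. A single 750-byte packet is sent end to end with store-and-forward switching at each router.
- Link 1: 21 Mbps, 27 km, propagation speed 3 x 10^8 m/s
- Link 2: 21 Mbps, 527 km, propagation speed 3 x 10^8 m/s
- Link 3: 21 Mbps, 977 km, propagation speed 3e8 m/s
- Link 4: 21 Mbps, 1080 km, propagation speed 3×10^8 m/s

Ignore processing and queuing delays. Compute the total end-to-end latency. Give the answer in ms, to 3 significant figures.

9.85 ms

L = 750 × 8 = 6000 bits.
Transmission delay per hop = L/R = 6000/21000000 = 0.285714 ms; 4 hops → 1.14286 ms.
Propagation delays (d/s per hop): 0.09, 1.75667, 3.25667, 3.6 ms; sum = 8.70333 ms.
End-to-end = 9.85 ms.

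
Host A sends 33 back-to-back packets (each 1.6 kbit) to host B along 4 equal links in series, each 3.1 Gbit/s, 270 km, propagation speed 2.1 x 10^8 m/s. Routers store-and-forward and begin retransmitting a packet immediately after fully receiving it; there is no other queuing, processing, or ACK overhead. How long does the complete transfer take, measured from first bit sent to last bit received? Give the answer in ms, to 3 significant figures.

Per-hop transmission t_tx = L/R = 1600/3100000000 = 0.000516129 ms.
Per-hop propagation t_prop = 270000/210000000 = 1.28571 ms.
Pipeline fill: first packet needs 4·t_tx to clear all hops; remaining 32 packets each add one t_tx.
Total = (4+33-1)·t_tx + 4·t_prop = 36·0.000516129 + 4·1.28571 = 5.16 ms.

5.16 ms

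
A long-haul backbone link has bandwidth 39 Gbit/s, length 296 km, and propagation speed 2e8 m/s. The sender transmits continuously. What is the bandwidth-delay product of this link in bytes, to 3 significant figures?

7220000 bytes

Propagation delay = 296000 / 200000000 = 0.00148 s.
BDP = R × t_prop = 39000000000 × 0.00148 = 57720000 bits.
In bytes: 57720000/8 = 7220000 bytes.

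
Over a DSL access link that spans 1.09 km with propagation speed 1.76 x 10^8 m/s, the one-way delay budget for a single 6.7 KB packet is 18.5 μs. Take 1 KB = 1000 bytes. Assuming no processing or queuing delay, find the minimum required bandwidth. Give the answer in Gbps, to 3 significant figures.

4.36 Gbps

L = 53600 bits.
Propagation delay = 1090 / 176000000 = 6.19318 μs.
Transmission budget = 18.5 − 6.19318 = 12.3068 μs.
R ≥ L / t_tx = 53600 bits / 1.23068e-05 s = 4.36 Gbps.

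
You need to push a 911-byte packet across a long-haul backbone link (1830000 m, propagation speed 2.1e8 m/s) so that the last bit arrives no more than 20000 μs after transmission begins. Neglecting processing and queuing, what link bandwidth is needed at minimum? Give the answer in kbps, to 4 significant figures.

645.8 kbps

L = 7288 bits.
Propagation delay = 1830000 / 210000000 = 8714.29 μs.
Transmission budget = 20000 − 8714.29 = 11285.7 μs.
R ≥ L / t_tx = 7288 bits / 0.0112857 s = 645.8 kbps.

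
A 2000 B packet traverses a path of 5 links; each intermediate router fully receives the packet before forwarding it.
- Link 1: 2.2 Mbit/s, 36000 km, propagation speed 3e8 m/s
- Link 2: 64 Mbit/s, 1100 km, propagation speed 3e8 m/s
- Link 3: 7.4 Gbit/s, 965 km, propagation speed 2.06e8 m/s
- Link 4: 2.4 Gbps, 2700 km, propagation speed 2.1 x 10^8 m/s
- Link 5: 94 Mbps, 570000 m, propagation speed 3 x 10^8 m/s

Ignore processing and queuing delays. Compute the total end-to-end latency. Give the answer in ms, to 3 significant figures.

L = 2000 × 8 = 16000 bits.
Transmission delays (L/R per hop): 7.27273, 0.25, 0.00216216, 0.00666667, 0.170213 ms; sum = 7.70177 ms.
Propagation delays (d/s per hop): 120, 3.66667, 4.68447, 12.8571, 1.9 ms; sum = 143.108 ms.
End-to-end = 151 ms.

151 ms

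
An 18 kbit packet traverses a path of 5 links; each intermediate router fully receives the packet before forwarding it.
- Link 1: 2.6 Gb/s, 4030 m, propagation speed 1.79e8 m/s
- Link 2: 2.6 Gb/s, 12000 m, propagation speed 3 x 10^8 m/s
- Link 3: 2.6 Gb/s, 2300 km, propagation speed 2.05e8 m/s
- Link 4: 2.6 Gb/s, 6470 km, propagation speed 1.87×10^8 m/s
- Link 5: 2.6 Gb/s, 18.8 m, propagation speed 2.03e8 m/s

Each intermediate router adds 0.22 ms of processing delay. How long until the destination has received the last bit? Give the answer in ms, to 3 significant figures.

L = 18000 bits.
Transmission delay per hop = L/R = 18000/2600000000 = 0.00692308 ms; 5 hops → 0.0346154 ms.
Propagation delays (d/s per hop): 0.022514, 0.04, 11.2195, 34.5989, 9.26108e-05 ms; sum = 45.881 ms.
Processing at 4 router(s): 4 × 0.22 ms = 0.88 ms.
End-to-end = 46.8 ms.

46.8 ms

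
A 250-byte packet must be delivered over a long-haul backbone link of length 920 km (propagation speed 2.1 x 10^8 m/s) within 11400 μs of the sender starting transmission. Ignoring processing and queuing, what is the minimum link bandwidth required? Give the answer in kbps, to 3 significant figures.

L = 2000 bits.
Propagation delay = 920000 / 210000000 = 4380.95 μs.
Transmission budget = 11400 − 4380.95 = 7019.05 μs.
R ≥ L / t_tx = 2000 bits / 0.00701905 s = 285 kbps.

285 kbps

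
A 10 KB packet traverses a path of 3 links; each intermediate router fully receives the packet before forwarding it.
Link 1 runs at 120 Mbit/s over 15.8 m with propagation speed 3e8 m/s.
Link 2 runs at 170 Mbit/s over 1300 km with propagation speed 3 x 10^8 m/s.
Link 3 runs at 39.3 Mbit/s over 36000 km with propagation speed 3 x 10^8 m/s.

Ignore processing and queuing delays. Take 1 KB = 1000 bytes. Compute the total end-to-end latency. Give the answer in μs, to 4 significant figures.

127500 μs

L = 80000 bits.
Transmission delays (L/R per hop): 666.667, 470.588, 2035.62 μs; sum = 3172.88 μs.
Propagation delays (d/s per hop): 0.0526667, 4333.33, 120000 μs; sum = 124333 μs.
End-to-end = 127500 μs.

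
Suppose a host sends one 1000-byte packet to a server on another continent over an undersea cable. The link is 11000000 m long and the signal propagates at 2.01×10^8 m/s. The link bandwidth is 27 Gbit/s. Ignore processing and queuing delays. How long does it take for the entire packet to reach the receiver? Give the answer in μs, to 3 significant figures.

L = 1000 × 8 = 8000 bits.
Transmission delay = L/R = 8000 / 27000000000 = 0.296296 μs.
Propagation delay = d/s = 11000000 m / 2.01e+08 m/s = 54726.4 μs.
Total = 54700 μs.

54700 μs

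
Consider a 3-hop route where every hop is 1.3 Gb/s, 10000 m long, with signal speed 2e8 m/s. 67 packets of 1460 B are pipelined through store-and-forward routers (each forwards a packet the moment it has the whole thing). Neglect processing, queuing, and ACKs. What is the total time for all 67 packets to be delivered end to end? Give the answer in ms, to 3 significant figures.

Per-hop transmission t_tx = L/R = 11680/1300000000 = 0.00898462 ms.
Per-hop propagation t_prop = 10000/200000000 = 0.05 ms.
Pipeline fill: first packet needs 3·t_tx to clear all hops; remaining 66 packets each add one t_tx.
Total = (3+67-1)·t_tx + 3·t_prop = 69·0.00898462 + 3·0.05 = 0.770 ms.

0.770 ms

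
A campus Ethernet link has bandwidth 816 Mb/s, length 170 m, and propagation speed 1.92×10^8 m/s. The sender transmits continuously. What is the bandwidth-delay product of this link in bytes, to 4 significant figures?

Propagation delay = 170 / 192000000 = 8.85417e-07 s.
BDP = R × t_prop = 816000000 × 8.85417e-07 = 722.5 bits.
In bytes: 722.5/8 = 90.31 bytes.

90.31 bytes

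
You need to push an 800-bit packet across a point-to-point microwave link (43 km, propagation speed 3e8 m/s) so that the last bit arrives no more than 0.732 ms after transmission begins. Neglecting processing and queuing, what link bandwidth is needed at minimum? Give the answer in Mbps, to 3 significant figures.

1.36 Mbps

Propagation delay = 43000 / 300000000 = 0.143333 ms.
Transmission budget = 0.732 − 0.143333 = 0.588667 ms.
R ≥ L / t_tx = 800 bits / 0.000588667 s = 1.36 Mbps.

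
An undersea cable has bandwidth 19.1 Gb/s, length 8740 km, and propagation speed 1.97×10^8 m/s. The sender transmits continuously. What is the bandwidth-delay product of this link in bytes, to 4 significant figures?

Propagation delay = 8740000 / 197000000 = 0.0443655 s.
BDP = R × t_prop = 19100000000 × 0.0443655 = 847381000 bits.
In bytes: 847381000/8 = 105900000 bytes.

105900000 bytes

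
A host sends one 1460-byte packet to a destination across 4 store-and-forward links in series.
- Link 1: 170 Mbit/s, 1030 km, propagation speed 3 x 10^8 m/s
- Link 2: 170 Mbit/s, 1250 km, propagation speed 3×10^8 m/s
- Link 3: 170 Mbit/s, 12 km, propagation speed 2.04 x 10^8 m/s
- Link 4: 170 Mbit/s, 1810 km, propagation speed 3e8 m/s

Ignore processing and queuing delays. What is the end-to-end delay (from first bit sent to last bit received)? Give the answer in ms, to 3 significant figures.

14.0 ms

L = 1460 × 8 = 11680 bits.
Transmission delay per hop = L/R = 11680/170000000 = 0.0687059 ms; 4 hops → 0.274824 ms.
Propagation delays (d/s per hop): 3.43333, 4.16667, 0.0588235, 6.03333 ms; sum = 13.6922 ms.
End-to-end = 14.0 ms.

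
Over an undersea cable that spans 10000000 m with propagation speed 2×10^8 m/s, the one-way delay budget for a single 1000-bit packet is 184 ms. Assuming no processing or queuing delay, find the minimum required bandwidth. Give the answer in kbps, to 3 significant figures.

7.46 kbps

Propagation delay = 10000000 / 200000000 = 50 ms.
Transmission budget = 184 − 50 = 134 ms.
R ≥ L / t_tx = 1000 bits / 0.134 s = 7.46 kbps.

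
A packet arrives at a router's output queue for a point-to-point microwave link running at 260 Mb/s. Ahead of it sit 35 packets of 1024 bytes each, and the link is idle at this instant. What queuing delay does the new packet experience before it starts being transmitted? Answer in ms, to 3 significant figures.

Each queued packet: L/R = 8192/260000000 = 0.0315077 ms.
35 queued → 1.10277 ms.
Queuing delay = 1.10 ms.

1.10 ms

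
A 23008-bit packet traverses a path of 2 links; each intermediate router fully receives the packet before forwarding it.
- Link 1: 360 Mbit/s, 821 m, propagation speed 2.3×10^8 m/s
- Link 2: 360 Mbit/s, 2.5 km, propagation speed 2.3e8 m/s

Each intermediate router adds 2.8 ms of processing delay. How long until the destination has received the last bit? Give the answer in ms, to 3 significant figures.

2.94 ms

Transmission delay per hop = L/R = 23008/360000000 = 0.0639111 ms; 2 hops → 0.127822 ms.
Propagation delays (d/s per hop): 0.00356957, 0.0108696 ms; sum = 0.0144391 ms.
Processing at 1 router(s): 1 × 2.8 ms = 2.8 ms.
End-to-end = 2.94 ms.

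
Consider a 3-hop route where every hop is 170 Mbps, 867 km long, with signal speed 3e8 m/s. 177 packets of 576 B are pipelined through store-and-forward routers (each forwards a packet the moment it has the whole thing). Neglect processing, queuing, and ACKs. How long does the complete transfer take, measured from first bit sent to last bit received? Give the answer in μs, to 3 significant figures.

Per-hop transmission t_tx = L/R = 4608/170000000 = 27.1059 μs.
Per-hop propagation t_prop = 867000/300000000 = 2890 μs.
Pipeline fill: first packet needs 3·t_tx to clear all hops; remaining 176 packets each add one t_tx.
Total = (3+177-1)·t_tx + 3·t_prop = 179·27.1059 + 3·2890 = 13500 μs.

13500 μs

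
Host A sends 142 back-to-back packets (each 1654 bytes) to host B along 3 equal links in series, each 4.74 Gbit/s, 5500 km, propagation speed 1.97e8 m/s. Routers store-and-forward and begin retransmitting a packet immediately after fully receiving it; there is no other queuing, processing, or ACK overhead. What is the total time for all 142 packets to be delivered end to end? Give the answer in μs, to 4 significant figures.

84160 μs

Per-hop transmission t_tx = L/R = 13232/4740000000 = 2.79156 μs.
Per-hop propagation t_prop = 5500000/197000000 = 27918.8 μs.
Pipeline fill: first packet needs 3·t_tx to clear all hops; remaining 141 packets each add one t_tx.
Total = (3+142-1)·t_tx + 3·t_prop = 144·2.79156 + 3·27918.8 = 84160 μs.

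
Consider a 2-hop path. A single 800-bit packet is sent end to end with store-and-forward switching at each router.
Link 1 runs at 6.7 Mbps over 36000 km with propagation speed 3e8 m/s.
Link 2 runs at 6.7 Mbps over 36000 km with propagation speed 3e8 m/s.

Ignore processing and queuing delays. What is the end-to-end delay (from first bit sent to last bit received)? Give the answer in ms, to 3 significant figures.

Transmission delay per hop = L/R = 800/6700000 = 0.119403 ms; 2 hops → 0.238806 ms.
Propagation delays (d/s per hop): 120, 120 ms; sum = 240 ms.
End-to-end = 240 ms.

240 ms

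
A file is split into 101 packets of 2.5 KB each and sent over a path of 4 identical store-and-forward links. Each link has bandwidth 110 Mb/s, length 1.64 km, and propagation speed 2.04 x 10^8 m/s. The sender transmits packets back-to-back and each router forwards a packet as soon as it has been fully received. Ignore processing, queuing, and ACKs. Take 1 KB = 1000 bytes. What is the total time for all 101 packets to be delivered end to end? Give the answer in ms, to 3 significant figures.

Per-hop transmission t_tx = L/R = 20000/110000000 = 0.181818 ms.
Per-hop propagation t_prop = 1640/204000000 = 0.00803922 ms.
Pipeline fill: first packet needs 4·t_tx to clear all hops; remaining 100 packets each add one t_tx.
Total = (4+101-1)·t_tx + 4·t_prop = 104·0.181818 + 4·0.00803922 = 18.9 ms.

18.9 ms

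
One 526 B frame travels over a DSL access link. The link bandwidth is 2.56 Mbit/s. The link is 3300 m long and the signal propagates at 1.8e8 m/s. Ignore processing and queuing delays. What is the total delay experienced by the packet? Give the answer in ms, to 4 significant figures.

L = 526 × 8 = 4208 bits.
Transmission delay = L/R = 4208 / 2560000 = 1.64375 ms.
Propagation delay = d/s = 3300 m / 180000000 m/s = 0.0183333 ms.
Total = 1.662 ms.

1.662 ms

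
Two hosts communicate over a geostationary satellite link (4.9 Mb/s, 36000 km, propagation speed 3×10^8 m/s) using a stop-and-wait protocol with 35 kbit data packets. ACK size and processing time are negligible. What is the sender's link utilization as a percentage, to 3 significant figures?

t_tx = L/R = 35000/4900000 = 0.00714286 s.
t_prop = 36000000/300000000 = 0.12 s; RTT = 0.24 s.
Cycle = t_tx + RTT = 0.247143 s.
Utilization = t_tx / cycle = 0.00714286/0.247143 = 2.89 %.

2.89 %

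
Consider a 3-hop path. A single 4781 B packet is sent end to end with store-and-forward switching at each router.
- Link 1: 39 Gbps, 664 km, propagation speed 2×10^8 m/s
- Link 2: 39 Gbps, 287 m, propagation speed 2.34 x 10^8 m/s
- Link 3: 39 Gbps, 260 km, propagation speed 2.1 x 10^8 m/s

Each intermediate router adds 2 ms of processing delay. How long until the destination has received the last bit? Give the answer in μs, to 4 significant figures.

8562 μs

L = 4781 × 8 = 38248 bits.
Transmission delay per hop = L/R = 38248/39000000000 = 0.980718 μs; 3 hops → 2.94215 μs.
Propagation delays (d/s per hop): 3320, 1.2265, 1238.1 μs; sum = 4559.32 μs.
Processing at 2 router(s): 2 × 2 ms = 4000 μs.
End-to-end = 8562 μs.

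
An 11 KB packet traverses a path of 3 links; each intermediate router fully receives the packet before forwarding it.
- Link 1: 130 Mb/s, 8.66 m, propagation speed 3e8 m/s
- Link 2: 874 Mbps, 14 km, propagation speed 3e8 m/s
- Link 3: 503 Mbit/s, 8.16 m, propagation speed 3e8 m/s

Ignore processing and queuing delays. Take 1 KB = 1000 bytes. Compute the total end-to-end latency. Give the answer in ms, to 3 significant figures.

0.999 ms

L = 88000 bits.
Transmission delays (L/R per hop): 0.676923, 0.100686, 0.17495 ms; sum = 0.95256 ms.
Propagation delays (d/s per hop): 2.88667e-05, 0.0466667, 2.72e-05 ms; sum = 0.0467227 ms.
End-to-end = 0.999 ms.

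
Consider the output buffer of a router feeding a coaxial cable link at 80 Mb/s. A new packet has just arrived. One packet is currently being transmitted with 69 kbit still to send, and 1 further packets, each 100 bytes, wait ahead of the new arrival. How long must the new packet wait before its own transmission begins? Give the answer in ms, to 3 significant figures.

0.873 ms

Each queued packet: L/R = 800/80000000 = 0.01 ms.
1 queued → 0.01 ms.
Plus remaining 69000 bits of current packet: 0.8625 ms.
Queuing delay = 0.873 ms.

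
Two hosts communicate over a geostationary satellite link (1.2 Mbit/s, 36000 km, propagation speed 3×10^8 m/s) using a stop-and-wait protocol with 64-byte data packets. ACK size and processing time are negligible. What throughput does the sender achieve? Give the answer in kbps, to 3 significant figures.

2.13 kbps

t_tx = L/R = 512/1200000 = 0.000426667 s.
t_prop = 36000000/300000000 = 0.12 s; RTT = 0.24 s.
Cycle = t_tx + RTT = 0.240427 s.
Throughput = L / cycle = 512 / 0.240427 = 2.13 kbps.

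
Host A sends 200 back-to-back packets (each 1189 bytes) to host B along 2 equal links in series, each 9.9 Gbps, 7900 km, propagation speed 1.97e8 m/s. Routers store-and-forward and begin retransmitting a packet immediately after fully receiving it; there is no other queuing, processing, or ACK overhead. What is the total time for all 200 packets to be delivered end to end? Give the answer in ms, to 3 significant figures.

Per-hop transmission t_tx = L/R = 9512/9900000000 = 0.000960808 ms.
Per-hop propagation t_prop = 7900000/197000000 = 40.1015 ms.
Pipeline fill: first packet needs 2·t_tx to clear all hops; remaining 199 packets each add one t_tx.
Total = (2+200-1)·t_tx + 2·t_prop = 201·0.000960808 + 2·40.1015 = 80.4 ms.

80.4 ms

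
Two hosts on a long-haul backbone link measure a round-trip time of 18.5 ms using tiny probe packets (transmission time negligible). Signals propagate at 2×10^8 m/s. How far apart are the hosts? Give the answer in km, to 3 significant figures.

1850 km

One-way propagation = RTT/2 = 9.25 ms.
d = s × t = 200000000 × 0.00925 = 1850 km.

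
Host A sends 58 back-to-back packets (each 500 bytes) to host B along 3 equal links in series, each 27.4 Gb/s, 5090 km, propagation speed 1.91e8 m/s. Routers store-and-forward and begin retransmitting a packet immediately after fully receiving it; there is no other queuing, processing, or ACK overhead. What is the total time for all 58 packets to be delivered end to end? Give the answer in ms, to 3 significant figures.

80.0 ms

Per-hop transmission t_tx = L/R = 4000/27400000000 = 0.000145985 ms.
Per-hop propagation t_prop = 5090000/191000000 = 26.6492 ms.
Pipeline fill: first packet needs 3·t_tx to clear all hops; remaining 57 packets each add one t_tx.
Total = (3+58-1)·t_tx + 3·t_prop = 60·0.000145985 + 3·26.6492 = 80.0 ms.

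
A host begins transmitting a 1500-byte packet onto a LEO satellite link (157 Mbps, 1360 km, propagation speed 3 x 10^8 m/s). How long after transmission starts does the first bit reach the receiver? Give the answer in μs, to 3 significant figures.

First bit experiences only propagation delay: d/s = 1360000/300000000 = 4530 μs.

4530 μs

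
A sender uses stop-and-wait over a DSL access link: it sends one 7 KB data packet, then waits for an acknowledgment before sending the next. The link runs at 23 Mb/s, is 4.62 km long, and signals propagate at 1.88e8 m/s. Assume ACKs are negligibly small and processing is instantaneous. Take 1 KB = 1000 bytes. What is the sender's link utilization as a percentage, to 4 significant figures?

t_tx = L/R = 56000/23000000 = 0.00243478 s.
t_prop = 4620/188000000 = 2.45745e-05 s; RTT = 4.91489e-05 s.
Cycle = t_tx + RTT = 0.00248393 s.
Utilization = t_tx / cycle = 0.00243478/0.00248393 = 98.02 %.

98.02 %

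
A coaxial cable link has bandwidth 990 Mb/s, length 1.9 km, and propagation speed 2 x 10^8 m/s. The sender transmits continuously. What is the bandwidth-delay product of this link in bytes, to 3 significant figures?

1180 bytes

Propagation delay = 1900 / 200000000 = 9.5e-06 s.
BDP = R × t_prop = 990000000 × 9.5e-06 = 9405 bits.
In bytes: 9405/8 = 1180 bytes.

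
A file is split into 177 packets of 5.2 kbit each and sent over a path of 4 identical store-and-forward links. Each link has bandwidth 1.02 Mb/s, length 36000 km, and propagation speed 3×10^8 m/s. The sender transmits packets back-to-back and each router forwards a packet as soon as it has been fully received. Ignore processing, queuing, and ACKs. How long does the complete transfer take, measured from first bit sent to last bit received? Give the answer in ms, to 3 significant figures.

1400 ms

Per-hop transmission t_tx = L/R = 5200/1020000 = 5.09804 ms.
Per-hop propagation t_prop = 36000000/300000000 = 120 ms.
Pipeline fill: first packet needs 4·t_tx to clear all hops; remaining 176 packets each add one t_tx.
Total = (4+177-1)·t_tx + 4·t_prop = 180·5.09804 + 4·120 = 1400 ms.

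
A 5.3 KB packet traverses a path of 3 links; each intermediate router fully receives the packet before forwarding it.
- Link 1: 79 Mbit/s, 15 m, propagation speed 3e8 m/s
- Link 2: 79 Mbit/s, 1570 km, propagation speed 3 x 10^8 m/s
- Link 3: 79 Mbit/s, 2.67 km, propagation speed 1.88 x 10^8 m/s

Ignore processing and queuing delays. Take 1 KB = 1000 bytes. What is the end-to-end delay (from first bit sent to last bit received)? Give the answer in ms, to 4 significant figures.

6.858 ms

L = 42400 bits.
Transmission delay per hop = L/R = 42400/79000000 = 0.536709 ms; 3 hops → 1.61013 ms.
Propagation delays (d/s per hop): 5e-05, 5.23333, 0.0142021 ms; sum = 5.24759 ms.
End-to-end = 6.858 ms.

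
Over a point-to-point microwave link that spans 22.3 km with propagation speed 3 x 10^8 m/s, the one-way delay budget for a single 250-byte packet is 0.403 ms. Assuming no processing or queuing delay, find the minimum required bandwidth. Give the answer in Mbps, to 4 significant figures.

L = 2000 bits.
Propagation delay = 22300 / 300000000 = 0.0743333 ms.
Transmission budget = 0.403 − 0.0743333 = 0.328667 ms.
R ≥ L / t_tx = 2000 bits / 0.000328667 s = 6.085 Mbps.

6.085 Mbps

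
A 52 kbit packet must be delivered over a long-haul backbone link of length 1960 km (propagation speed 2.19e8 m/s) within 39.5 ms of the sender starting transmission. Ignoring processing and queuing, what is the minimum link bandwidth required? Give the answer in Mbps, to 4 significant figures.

Propagation delay = 1960000 / 219000000 = 8.94977 ms.
Transmission budget = 39.5 − 8.94977 = 30.5502 ms.
R ≥ L / t_tx = 52000 bits / 0.0305502 s = 1.702 Mbps.

1.702 Mbps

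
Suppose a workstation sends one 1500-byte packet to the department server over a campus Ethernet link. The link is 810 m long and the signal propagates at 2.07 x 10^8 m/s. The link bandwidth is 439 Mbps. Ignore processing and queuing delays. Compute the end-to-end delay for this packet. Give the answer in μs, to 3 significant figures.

L = 1500 × 8 = 12000 bits.
Transmission delay = L/R = 12000 / 439000000 = 27.3349 μs.
Propagation delay = d/s = 810 m / 2.07e+08 m/s = 3.91304 μs.
Total = 31.2 μs.

31.2 μs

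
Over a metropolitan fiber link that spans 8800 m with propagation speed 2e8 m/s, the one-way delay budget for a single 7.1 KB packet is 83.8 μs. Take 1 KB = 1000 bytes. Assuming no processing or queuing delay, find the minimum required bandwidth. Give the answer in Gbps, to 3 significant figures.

1.43 Gbps

L = 56800 bits.
Propagation delay = 8800 / 200000000 = 44 μs.
Transmission budget = 83.8 − 44 = 39.8 μs.
R ≥ L / t_tx = 56800 bits / 3.98e-05 s = 1.43 Gbps.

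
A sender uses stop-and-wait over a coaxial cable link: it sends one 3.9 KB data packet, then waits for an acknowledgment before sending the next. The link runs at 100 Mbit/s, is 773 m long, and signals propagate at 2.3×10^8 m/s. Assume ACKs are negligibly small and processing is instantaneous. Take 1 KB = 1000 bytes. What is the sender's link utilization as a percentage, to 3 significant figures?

t_tx = L/R = 31200/100000000 = 0.000312 s.
t_prop = 773/2.3e+08 = 3.36087e-06 s; RTT = 6.72174e-06 s.
Cycle = t_tx + RTT = 0.000318722 s.
Utilization = t_tx / cycle = 0.000312/0.000318722 = 97.9 %.

97.9 %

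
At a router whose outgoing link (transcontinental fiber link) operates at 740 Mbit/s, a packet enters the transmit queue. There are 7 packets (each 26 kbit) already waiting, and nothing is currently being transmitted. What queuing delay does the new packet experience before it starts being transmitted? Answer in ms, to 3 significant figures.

Each queued packet: L/R = 26000/740000000 = 0.0351351 ms.
7 queued → 0.245946 ms.
Queuing delay = 0.246 ms.

0.246 ms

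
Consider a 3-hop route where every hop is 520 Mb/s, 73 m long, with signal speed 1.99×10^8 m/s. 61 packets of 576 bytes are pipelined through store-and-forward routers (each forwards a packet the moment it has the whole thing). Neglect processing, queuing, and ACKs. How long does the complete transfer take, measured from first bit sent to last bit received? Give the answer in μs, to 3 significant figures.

559 μs

Per-hop transmission t_tx = L/R = 4608/520000000 = 8.86154 μs.
Per-hop propagation t_prop = 73/199000000 = 0.366834 μs.
Pipeline fill: first packet needs 3·t_tx to clear all hops; remaining 60 packets each add one t_tx.
Total = (3+61-1)·t_tx + 3·t_prop = 63·8.86154 + 3·0.366834 = 559 μs.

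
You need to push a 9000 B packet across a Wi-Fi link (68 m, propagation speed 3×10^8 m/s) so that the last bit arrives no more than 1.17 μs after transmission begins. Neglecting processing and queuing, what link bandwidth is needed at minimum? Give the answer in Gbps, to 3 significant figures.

L = 72000 bits.
Propagation delay = 68 / 300000000 = 0.226667 μs.
Transmission budget = 1.17 − 0.226667 = 0.943333 μs.
R ≥ L / t_tx = 72000 bits / 9.43333e-07 s = 76.3 Gbps.

76.3 Gbps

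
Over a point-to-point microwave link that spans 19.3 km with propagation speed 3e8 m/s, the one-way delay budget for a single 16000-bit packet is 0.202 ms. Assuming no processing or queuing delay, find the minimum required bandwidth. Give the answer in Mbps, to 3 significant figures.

Propagation delay = 19300 / 300000000 = 0.0643333 ms.
Transmission budget = 0.202 − 0.0643333 = 0.137667 ms.
R ≥ L / t_tx = 16000 bits / 0.000137667 s = 116 Mbps.

116 Mbps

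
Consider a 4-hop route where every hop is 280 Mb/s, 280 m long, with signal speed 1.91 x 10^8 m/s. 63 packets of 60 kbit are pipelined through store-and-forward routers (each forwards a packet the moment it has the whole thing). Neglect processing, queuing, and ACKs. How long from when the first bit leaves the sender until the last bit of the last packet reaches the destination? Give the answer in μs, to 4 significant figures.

14150 μs

Per-hop transmission t_tx = L/R = 60000/280000000 = 214.286 μs.
Per-hop propagation t_prop = 280/191000000 = 1.46597 μs.
Pipeline fill: first packet needs 4·t_tx to clear all hops; remaining 62 packets each add one t_tx.
Total = (4+63-1)·t_tx + 4·t_prop = 66·214.286 + 4·1.46597 = 14150 μs.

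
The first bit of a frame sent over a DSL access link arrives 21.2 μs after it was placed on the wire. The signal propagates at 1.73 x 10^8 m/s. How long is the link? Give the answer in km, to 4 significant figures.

3.668 km

d = s × t_prop = 173000000 × 2.12e-05 = 3.668 km.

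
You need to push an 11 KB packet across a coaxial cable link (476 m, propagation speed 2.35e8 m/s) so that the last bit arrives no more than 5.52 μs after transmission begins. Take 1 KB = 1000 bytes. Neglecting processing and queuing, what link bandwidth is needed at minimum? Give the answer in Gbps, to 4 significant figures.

25.18 Gbps

L = 88000 bits.
Propagation delay = 476 / 235000000 = 2.02553 μs.
Transmission budget = 5.52 − 2.02553 = 3.49447 μs.
R ≥ L / t_tx = 88000 bits / 3.49447e-06 s = 25.18 Gbps.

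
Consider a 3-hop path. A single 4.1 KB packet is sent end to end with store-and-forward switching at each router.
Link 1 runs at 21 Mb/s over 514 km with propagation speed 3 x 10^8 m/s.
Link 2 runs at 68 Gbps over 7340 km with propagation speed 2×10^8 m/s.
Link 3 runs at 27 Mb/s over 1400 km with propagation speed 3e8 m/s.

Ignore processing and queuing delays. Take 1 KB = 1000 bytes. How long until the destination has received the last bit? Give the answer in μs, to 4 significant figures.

L = 32800 bits.
Transmission delays (L/R per hop): 1561.9, 0.482353, 1214.81 μs; sum = 2777.2 μs.
Propagation delays (d/s per hop): 1713.33, 36700, 4666.67 μs; sum = 43080 μs.
End-to-end = 45860 μs.

45860 μs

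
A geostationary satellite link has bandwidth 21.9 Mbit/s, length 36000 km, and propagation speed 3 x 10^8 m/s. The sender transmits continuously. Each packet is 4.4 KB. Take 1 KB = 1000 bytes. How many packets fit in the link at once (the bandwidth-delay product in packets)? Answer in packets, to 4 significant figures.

Propagation delay = 36000000 / 300000000 = 0.12 s.
BDP = R × t_prop = 21900000 × 0.12 = 2628000 bits.
In packets of 35200 bits: 74.66 packets.

74.66 packets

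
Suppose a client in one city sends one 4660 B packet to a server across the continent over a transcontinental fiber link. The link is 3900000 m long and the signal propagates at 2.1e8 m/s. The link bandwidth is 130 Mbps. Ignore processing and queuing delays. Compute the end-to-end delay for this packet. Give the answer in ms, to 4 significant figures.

18.86 ms

L = 4660 × 8 = 37280 bits.
Transmission delay = L/R = 37280 / 130000000 = 0.286769 ms.
Propagation delay = d/s = 3900000 m / 210000000 m/s = 18.5714 ms.
Total = 18.86 ms.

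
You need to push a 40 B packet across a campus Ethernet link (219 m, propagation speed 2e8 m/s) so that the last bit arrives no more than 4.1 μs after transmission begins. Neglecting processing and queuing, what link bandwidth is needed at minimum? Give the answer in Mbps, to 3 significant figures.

L = 320 bits.
Propagation delay = 219 / 200000000 = 1.095 μs.
Transmission budget = 4.1 − 1.095 = 3.005 μs.
R ≥ L / t_tx = 320 bits / 3.005e-06 s = 106 Mbps.

106 Mbps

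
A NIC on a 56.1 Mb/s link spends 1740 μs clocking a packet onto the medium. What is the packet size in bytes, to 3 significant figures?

L = R × t_tx = 56100000 b/s × 0.00174 s = 97614 bits.
In bytes: 97614 / 8 = 12200 bytes.

12200 bytes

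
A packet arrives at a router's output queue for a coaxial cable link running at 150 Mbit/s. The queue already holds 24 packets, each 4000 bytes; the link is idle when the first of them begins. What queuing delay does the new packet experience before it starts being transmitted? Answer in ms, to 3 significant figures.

Each queued packet: L/R = 32000/150000000 = 0.213333 ms.
24 queued → 5.12 ms.
Queuing delay = 5.12 ms.

5.12 ms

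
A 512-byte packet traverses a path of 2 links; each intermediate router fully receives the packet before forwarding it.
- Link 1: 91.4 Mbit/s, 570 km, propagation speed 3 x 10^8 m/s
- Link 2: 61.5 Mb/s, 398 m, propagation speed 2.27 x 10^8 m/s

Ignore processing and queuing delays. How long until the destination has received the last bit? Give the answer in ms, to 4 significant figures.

2.013 ms

L = 512 × 8 = 4096 bits.
Transmission delays (L/R per hop): 0.044814, 0.0666016 ms; sum = 0.111416 ms.
Propagation delays (d/s per hop): 1.9, 0.0017533 ms; sum = 1.90175 ms.
End-to-end = 2.013 ms.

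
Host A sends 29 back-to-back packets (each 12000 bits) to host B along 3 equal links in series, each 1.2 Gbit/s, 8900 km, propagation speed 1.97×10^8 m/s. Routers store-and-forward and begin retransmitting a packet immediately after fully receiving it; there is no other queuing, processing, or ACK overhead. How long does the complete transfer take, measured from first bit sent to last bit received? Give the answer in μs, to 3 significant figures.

136000 μs

Per-hop transmission t_tx = L/R = 12000/1200000000 = 10 μs.
Per-hop propagation t_prop = 8900000/197000000 = 45177.7 μs.
Pipeline fill: first packet needs 3·t_tx to clear all hops; remaining 28 packets each add one t_tx.
Total = (3+29-1)·t_tx + 3·t_prop = 31·10 + 3·45177.7 = 136000 μs.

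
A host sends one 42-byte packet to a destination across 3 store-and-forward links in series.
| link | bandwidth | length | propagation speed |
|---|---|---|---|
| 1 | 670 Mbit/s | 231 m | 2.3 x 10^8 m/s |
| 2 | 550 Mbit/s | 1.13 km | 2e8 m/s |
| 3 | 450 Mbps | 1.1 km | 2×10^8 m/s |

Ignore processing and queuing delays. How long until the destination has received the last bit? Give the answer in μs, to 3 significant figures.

L = 42 × 8 = 336 bits.
Transmission delays (L/R per hop): 0.501493, 0.610909, 0.746667 μs; sum = 1.85907 μs.
Propagation delays (d/s per hop): 1.00435, 5.65, 5.5 μs; sum = 12.1543 μs.
End-to-end = 14.0 μs.

14.0 μs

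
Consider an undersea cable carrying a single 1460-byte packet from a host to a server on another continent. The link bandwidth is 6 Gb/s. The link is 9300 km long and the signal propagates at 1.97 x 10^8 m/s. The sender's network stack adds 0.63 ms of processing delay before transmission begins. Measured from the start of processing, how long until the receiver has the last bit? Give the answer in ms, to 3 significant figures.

L = 1460 × 8 = 11680 bits.
Transmission delay = L/R = 11680 / 6000000000 = 0.00194667 ms.
Propagation delay = d/s = 9300000 m / 197000000 m/s = 47.2081 ms.
Plus processing delay 0.63 ms = 0.63 ms.
Total = 47.8 ms.

47.8 ms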